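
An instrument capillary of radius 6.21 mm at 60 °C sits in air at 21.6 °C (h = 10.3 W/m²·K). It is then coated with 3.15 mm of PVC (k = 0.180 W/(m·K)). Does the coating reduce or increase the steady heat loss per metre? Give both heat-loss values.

Critical radius for a cylinder: r_cr = k/h = 0.0175 m = 1.75 cm.
Outer radius after coating: r₂ = 0.00621 + 0.00315 = 0.00936 m.
Since r₁ < r_cr and r₂ ≤ r_cr, the coating moves toward the maximum at r_cr — heat loss rises.
Bare: R = 1/(2πr₁h) = 2.488 m·K/W; Q = 38.4/2.488 = 15.4 W/m.
Coated: R = R_cond + R_conv = 2.014 m·K/W; Q = 38.4/2.014 = 19.1 W/m.

increases: 15.4 → 19.1 W/m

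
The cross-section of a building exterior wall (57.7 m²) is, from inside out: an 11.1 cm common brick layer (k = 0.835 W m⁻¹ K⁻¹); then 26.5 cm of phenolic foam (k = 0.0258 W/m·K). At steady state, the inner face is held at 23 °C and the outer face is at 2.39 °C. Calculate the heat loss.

Q = 114 W

Resistance network (inner→outer):
  R_common brick = L/(kA) = 0.111/(0.835·57.7) = 0.002304 K/W
  R_phenolic foam = L/(kA) = 0.265/(0.0258·57.7) = 0.1780 K/W
ΣR = 0.002304 + 0.1780 = 0.1803 K/W
Q = ΔT/ΣR = (23 °C − 2.39 °C)/0.1803 = 114 W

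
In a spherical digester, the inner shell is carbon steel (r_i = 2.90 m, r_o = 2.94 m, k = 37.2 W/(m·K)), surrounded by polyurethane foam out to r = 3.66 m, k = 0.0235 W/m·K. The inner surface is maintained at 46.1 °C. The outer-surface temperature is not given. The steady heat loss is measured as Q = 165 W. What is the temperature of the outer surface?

Sum the resistances:
  R_carbon steel = (1/2.90 − 1/2.94)/(4πk) = 0.004692/(4π·37.2) = 1.004×10^-5 K/W
  R_polyurethane foam = (1/2.94 − 1/3.66)/(4πk) = 0.06691/(4π·0.0235) = 0.2266 K/W
ΣR = 0.2266 K/W
ΔT = Q·ΣR = 165 × 0.2266 = 37.39 K
Heat flows outward, so T_out = T_in − ΔT = 46.1 − 37.39 = 8.71 °C

T_out = 8.71 °C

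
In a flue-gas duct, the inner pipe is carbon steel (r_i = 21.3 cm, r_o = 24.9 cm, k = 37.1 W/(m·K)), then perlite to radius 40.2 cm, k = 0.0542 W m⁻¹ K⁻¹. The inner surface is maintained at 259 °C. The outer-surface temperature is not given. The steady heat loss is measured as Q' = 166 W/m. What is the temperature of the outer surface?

Sum the resistances:
  R'_carbon steel = ln(0.249/0.213)/(2πk) = 0.1562/(2π·37.1) = 6.699×10^-4 m·K/W
  R'_perlite = ln(0.402/0.249)/(2πk) = 0.4790/(2π·0.0542) = 1.407 m·K/W
ΣR = 1.407 m·K/W
ΔT = Q'·ΣR = 166 × 1.407 = 233.6 K
Heat flows outward, so T_out = T_in − ΔT = 259 − 233.6 = 25.4 °C

T_out = 25.4 °C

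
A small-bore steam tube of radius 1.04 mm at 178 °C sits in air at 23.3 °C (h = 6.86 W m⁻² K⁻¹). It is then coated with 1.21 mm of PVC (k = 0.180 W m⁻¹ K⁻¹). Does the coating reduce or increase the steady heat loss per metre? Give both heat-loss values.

Critical radius for a cylinder: r_cr = k/h = 0.0262 m = 2.62 cm.
Outer radius after coating: r₂ = 0.00104 + 0.00121 = 0.00225 m.
Since r₁ < r_cr and r₂ ≤ r_cr, the coating moves toward the maximum at r_cr — heat loss rises.
Bare: R = 1/(2πr₁h) = 22.31 m·K/W; Q = 154.7/22.31 = 6.93 W/m.
Coated: R = R_cond + R_conv = 10.99 m·K/W; Q = 154.7/10.99 = 14.1 W/m.

increases: 6.93 → 14.1 W/m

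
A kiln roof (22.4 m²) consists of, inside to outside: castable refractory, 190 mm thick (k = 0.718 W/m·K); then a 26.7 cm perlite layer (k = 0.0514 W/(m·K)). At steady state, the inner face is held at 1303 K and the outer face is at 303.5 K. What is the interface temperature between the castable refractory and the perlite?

Resistance network (inner→outer):
  R_castable refractory = L/(kA) = 0.190/(0.718·22.4) = 0.01181 K/W
  R_perlite = L/(kA) = 0.267/(0.0514·22.4) = 0.2319 K/W
ΣR = 0.01181 + 0.2319 = 0.2437 K/W
Q = ΔT/ΣR = (1303 K − 303.5 K)/0.2437 = 4101 W
From the inner boundary to the castable refractory/perlite interface, ΣR_partial = 0.01181 K/W.
T_interface = T_in − Q·ΣR_partial = 1303 K − (4101)(0.01181) = 1255 K

T = 1255 K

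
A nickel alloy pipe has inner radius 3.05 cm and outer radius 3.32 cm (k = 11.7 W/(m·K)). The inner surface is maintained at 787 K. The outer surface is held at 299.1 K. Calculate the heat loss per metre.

Q' = 2πk·ΔT/ln(r₂/r₁) = 2π × 11.7 × 487.9 / ln(0.0332/0.0305) = 4.23×10^5 W/m

Q' = 423 kW/m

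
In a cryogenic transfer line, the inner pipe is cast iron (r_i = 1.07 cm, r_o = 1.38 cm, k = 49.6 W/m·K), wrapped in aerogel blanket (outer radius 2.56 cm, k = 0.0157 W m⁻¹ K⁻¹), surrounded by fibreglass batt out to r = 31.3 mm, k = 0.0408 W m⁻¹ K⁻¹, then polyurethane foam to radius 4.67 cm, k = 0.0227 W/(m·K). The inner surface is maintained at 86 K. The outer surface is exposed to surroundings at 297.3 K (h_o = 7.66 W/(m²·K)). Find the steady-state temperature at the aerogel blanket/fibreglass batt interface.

Series thermal resistances, inner to outer:
  R'_cast iron = ln(0.0138/0.0107)/(2πk) = 0.2544/(2π·49.6) = 8.164×10^-4 m·K/W
  R'_aerogel blanket = ln(0.0256/0.0138)/(2πk) = 0.6179/(2π·0.0157) = 6.264 m·K/W
  R'_fibreglass batt = ln(0.0313/0.0256)/(2πk) = 0.2010/(2π·0.0408) = 0.7842 m·K/W
  R'_polyurethane foam = ln(0.0467/0.0313)/(2πk) = 0.4001/(2π·0.0227) = 2.805 m·K/W
  R'_conv,out = 1/(2πr h) = 1/(2π·0.0467·7.66) = 0.4449 m·K/W
ΣR = 8.164×10^-4 + 6.264 + 0.7842 + 2.805 + 0.4449 = 10.30 m·K/W
Q' = ΔT/ΣR = (86 K − 297.3 K)/10.30 = -20.51 W/m
From the inner boundary to the aerogel blanket/fibreglass batt interface, ΣR_partial = 6.265 m·K/W.
T_interface = T_in − Q'·ΣR_partial = 86 K − (-20.51)(6.265) = 214.5 K

T = 214.5 K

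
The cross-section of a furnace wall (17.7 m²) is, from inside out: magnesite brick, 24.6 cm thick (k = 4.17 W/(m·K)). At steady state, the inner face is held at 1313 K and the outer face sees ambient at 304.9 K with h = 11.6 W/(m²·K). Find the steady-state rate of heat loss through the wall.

Q = 123 kW

Series thermal resistances, inner to outer:
  R_magnesite brick = L/(kA) = 0.246/(4.17·17.7) = 0.003333 K/W
  R_conv,out = 1/(hA) = 1/(11.6·17.7) = 0.004870 K/W
ΣR = 0.003333 + 0.004870 = 0.008203 K/W
Q = ΔT/ΣR = (1313 K − 304.9 K)/0.008203 = 1.23×10^5 W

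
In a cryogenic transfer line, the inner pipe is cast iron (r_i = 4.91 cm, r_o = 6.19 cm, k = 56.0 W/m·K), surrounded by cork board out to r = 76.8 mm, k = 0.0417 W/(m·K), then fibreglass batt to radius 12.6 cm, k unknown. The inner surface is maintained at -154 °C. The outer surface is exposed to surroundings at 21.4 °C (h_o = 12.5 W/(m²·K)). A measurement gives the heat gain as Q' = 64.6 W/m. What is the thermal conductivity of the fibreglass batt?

ΣR = ΔT/Q' = |-154 − 21.4|/64.6 = 2.715 m·K/W
Known resistances:
  R'_cast iron = ln(0.0619/0.0491)/(2πk) = 0.2317/(2π·56.0) = 6.584×10^-4 m·K/W
  R'_cork board = ln(0.0768/0.0619)/(2πk) = 0.2157/(2π·0.0417) = 0.8232 m·K/W
  R'_conv,out = 1/(2πr h) = 1/(2π·0.126·12.5) = 0.1011 m·K/W
R_fibreglass batt = ΣR − ΣR_known = 2.715 − 0.9250 = 1.790 m·K/W
ln(r₂/r₁)/(2πk) = 1.790 ⇒ k = 0.4951/(2π·1.790) = 0.0440 W/m·K

k = 0.0440 W/m·K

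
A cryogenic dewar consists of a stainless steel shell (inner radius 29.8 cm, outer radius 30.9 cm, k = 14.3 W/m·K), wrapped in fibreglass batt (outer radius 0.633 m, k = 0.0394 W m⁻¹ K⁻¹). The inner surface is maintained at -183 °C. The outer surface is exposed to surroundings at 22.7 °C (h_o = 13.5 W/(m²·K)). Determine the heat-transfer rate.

Q = 61.2 W

Treat each layer as a resistance in series:
  R_stainless steel = (1/0.298 − 1/0.309)/(4πk) = 0.1195/(4π·14.3) = 6.648×10^-4 K/W
  R_fibreglass batt = (1/0.309 − 1/0.633)/(4πk) = 1.656/(4π·0.0394) = 3.346 K/W
  R_conv,out = 1/(4πr²h) = 1/(4π·0.633²·13.5) = 0.01471 K/W
ΣR = 6.648×10^-4 + 3.346 + 0.01471 = 3.361 K/W
Q = ΔT/ΣR = (-183 °C − 22.7 °C)/3.361 = -61.2 W
(Negative Q ⇒ heat flows inward; heat gain = 61.2 W.)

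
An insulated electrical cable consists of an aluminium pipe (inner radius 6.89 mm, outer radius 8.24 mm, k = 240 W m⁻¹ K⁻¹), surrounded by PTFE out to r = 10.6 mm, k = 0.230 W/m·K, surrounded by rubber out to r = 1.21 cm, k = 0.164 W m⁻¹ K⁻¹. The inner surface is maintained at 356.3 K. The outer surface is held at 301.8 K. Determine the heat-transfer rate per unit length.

Series thermal resistances, inner to outer:
  R'_aluminium = ln(0.00824/0.00689)/(2πk) = 0.1789/(2π·240) = 1.187×10^-4 m·K/W
  R'_PTFE = ln(0.0106/0.00824)/(2πk) = 0.2519/(2π·0.230) = 0.1743 m·K/W
  R'_rubber = ln(0.0121/0.0106)/(2πk) = 0.1324/(2π·0.164) = 0.1284 m·K/W
ΣR = 1.187×10^-4 + 0.1743 + 0.1284 = 0.3028 m·K/W
Q' = ΔT/ΣR = (356.3 K − 301.8 K)/0.3028 = 180 W/m

Q' = 180 W/m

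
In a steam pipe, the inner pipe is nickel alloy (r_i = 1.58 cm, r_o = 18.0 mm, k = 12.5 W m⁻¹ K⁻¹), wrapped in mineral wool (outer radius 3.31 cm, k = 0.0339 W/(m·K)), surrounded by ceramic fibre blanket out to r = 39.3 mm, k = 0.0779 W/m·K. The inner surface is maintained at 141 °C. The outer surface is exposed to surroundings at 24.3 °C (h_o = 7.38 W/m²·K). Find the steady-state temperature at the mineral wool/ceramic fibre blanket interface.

T = 52.2 °C

Resistance network (inner→outer):
  R'_nickel alloy = ln(0.0180/0.0158)/(2πk) = 0.1304/(2π·12.5) = 0.001660 m·K/W
  R'_mineral wool = ln(0.0331/0.0180)/(2πk) = 0.6092/(2π·0.0339) = 2.860 m·K/W
  R'_ceramic fibre blanket = ln(0.0393/0.0331)/(2πk) = 0.1717/(2π·0.0779) = 0.3508 m·K/W
  R'_conv,out = 1/(2πr h) = 1/(2π·0.0393·7.38) = 0.5487 m·K/W
ΣR = 0.001660 + 2.860 + 0.3508 + 0.5487 = 3.761 m·K/W
Q' = ΔT/ΣR = (141 °C − 24.3 °C)/3.761 = 31.03 W/m
From the inner boundary to the mineral wool/ceramic fibre blanket interface, ΣR_partial = 2.862 m·K/W.
T_interface = T_in − Q'·ΣR_partial = 141 °C − (31.03)(2.862) = 52.2 °C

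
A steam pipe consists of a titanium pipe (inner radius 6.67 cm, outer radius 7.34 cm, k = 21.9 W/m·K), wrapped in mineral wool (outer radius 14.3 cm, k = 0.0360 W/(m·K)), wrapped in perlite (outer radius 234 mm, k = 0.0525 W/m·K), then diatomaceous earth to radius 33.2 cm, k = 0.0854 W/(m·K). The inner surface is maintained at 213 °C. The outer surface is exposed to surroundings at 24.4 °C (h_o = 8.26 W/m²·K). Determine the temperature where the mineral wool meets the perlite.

T = 105 °C

Series thermal resistances, inner to outer:
  R'_titanium = ln(0.0734/0.0667)/(2πk) = 0.09572/(2π·21.9) = 6.956×10^-4 m·K/W
  R'_mineral wool = ln(0.143/0.0734)/(2πk) = 0.6669/(2π·0.0360) = 2.948 m·K/W
  R'_perlite = ln(0.234/0.143)/(2πk) = 0.4925/(2π·0.0525) = 1.493 m·K/W
  R'_diatomaceous earth = ln(0.332/0.234)/(2πk) = 0.3498/(2π·0.0854) = 0.6519 m·K/W
  R'_conv,out = 1/(2πr h) = 1/(2π·0.332·8.26) = 0.05804 m·K/W
ΣR = 6.956×10^-4 + 2.948 + 1.493 + 0.6519 + 0.05804 = 5.152 m·K/W
Q' = ΔT/ΣR = (213 °C − 24.4 °C)/5.152 = 36.61 W/m
From the inner boundary to the mineral wool/perlite interface, ΣR_partial = 2.949 m·K/W.
T_interface = T_in − Q'·ΣR_partial = 213 °C − (36.61)(2.949) = 105 °C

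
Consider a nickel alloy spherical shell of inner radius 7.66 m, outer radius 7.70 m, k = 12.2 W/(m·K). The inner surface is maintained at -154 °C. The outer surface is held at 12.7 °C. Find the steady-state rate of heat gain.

Q = 3.77×10^7 W

Q = 4πk·ΔT/(1/r₁ − 1/r₂) = 4π × 12.2 × 166.7 / (1/7.66 − 1/7.70) = 3.77×10^7 W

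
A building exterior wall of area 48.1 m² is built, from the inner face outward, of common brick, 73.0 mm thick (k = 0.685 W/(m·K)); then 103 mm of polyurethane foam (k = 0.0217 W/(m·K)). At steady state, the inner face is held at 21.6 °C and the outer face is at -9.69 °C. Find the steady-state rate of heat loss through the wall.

Q = 310 W

Resistance network (inner→outer):
  R_common brick = L/(kA) = 0.0730/(0.685·48.1) = 0.002216 K/W
  R_polyurethane foam = L/(kA) = 0.103/(0.0217·48.1) = 0.09868 K/W
ΣR = 0.002216 + 0.09868 = 0.1009 K/W
Q = ΔT/ΣR = (21.6 °C − -9.69 °C)/0.1009 = 310 W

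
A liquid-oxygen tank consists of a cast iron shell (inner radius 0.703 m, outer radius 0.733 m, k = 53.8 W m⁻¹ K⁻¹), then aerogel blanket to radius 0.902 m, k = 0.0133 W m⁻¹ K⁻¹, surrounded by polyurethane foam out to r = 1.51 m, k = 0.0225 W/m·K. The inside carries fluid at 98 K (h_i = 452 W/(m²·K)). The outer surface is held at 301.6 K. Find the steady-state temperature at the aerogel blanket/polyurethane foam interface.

T = 198.2 K

Series thermal resistances, inner to outer:
  R_conv,in = 1/(4πr²h) = 1/(4π·0.703²·452) = 3.562×10^-4 K/W
  R_cast iron = (1/0.703 − 1/0.733)/(4πk) = 0.05822/(4π·53.8) = 8.611×10^-5 K/W
  R_aerogel blanket = (1/0.733 − 1/0.902)/(4πk) = 0.2556/(4π·0.0133) = 1.529 K/W
  R_polyurethane foam = (1/0.902 − 1/1.51)/(4πk) = 0.4464/(4π·0.0225) = 1.579 K/W
ΣR = 3.562×10^-4 + 8.611×10^-5 + 1.529 + 1.579 = 3.108 K/W
Q = ΔT/ΣR = (98 K − 301.6 K)/3.108 = -65.51 W
From the inner boundary to the aerogel blanket/polyurethane foam interface, ΣR_partial = 1.529 K/W.
T_interface = T_in − Q·ΣR_partial = 98 K − (-65.51)(1.529) = 198.2 K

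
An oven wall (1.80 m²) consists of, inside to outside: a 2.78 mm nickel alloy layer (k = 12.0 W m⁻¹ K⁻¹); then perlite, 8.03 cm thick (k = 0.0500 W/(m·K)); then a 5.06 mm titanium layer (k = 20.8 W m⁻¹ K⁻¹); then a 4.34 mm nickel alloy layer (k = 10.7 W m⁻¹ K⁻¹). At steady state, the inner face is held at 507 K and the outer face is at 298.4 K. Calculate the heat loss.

Resistance network (inner→outer):
  R_nickel alloy = L/(kA) = 0.00278/(12.0·1.80) = 1.287×10^-4 K/W
  R_perlite = L/(kA) = 0.0803/(0.0500·1.80) = 0.8922 K/W
  R_titanium = L/(kA) = 0.00506/(20.8·1.80) = 1.351×10^-4 K/W
  R_nickel alloy = L/(kA) = 0.00434/(10.7·1.80) = 2.253×10^-4 K/W
ΣR = 1.287×10^-4 + 0.8922 + 1.351×10^-4 + 2.253×10^-4 = 0.8927 K/W
Q = ΔT/ΣR = (507 K − 298.4 K)/0.8927 = 234 W

Q = 234 W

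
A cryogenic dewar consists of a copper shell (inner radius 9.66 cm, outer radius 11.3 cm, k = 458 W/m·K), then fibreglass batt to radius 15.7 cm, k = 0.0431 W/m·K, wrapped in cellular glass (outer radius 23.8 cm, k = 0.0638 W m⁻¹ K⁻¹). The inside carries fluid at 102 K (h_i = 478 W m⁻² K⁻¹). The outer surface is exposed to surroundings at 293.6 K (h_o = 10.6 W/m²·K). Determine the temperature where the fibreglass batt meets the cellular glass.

T = 220.5 K

Treat each layer as a resistance in series:
  R_conv,in = 1/(4πr²h) = 1/(4π·0.0966²·478) = 0.01784 K/W
  R_copper = (1/0.0966 − 1/0.113)/(4πk) = 1.502/(4π·458) = 2.610×10^-4 K/W
  R_fibreglass batt = (1/0.113 − 1/0.157)/(4πk) = 2.480/(4π·0.0431) = 4.579 K/W
  R_cellular glass = (1/0.157 − 1/0.238)/(4πk) = 2.168/(4π·0.0638) = 2.704 K/W
  R_conv,out = 1/(4πr²h) = 1/(4π·0.238²·10.6) = 0.1325 K/W
ΣR = 0.01784 + 2.610×10^-4 + 4.579 + 2.704 + 0.1325 = 7.434 K/W
Q = ΔT/ΣR = (102 K − 293.6 K)/7.434 = -25.77 W
From the inner boundary to the fibreglass batt/cellular glass interface, ΣR_partial = 4.597 K/W.
T_interface = T_in − Q·ΣR_partial = 102 K − (-25.77)(4.597) = 220.5 K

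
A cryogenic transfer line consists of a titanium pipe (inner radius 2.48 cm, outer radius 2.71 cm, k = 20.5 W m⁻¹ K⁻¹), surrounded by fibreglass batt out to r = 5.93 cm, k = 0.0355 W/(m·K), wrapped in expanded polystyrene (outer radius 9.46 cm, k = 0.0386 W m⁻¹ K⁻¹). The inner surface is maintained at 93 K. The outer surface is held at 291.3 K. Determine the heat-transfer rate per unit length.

Resistance network (inner→outer):
  R'_titanium = ln(0.0271/0.0248)/(2πk) = 0.08869/(2π·20.5) = 6.886×10^-4 m·K/W
  R'_fibreglass batt = ln(0.0593/0.0271)/(2πk) = 0.7831/(2π·0.0355) = 3.511 m·K/W
  R'_expanded polystyrene = ln(0.0946/0.0593)/(2πk) = 0.4670/(2π·0.0386) = 1.926 m·K/W
ΣR = 6.886×10^-4 + 3.511 + 1.926 = 5.438 m·K/W
Q' = ΔT/ΣR = (93 K − 291.3 K)/5.438 = -36.5 W/m
(Negative Q' ⇒ heat flows inward; heat gain = 36.5 W/m.)

Q' = 36.5 W/m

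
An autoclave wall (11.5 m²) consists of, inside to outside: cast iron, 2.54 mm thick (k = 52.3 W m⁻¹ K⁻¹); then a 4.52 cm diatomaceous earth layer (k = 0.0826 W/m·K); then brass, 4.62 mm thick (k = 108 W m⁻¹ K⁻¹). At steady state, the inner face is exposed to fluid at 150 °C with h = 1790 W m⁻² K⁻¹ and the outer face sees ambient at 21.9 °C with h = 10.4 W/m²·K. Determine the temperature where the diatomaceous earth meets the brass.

T = 41.0 °C

Series thermal resistances, inner to outer:
  R_conv,in = 1/(hA) = 1/(1790·11.5) = 4.858×10^-5 K/W
  R_cast iron = L/(kA) = 0.00254/(52.3·11.5) = 4.223×10^-6 K/W
  R_diatomaceous earth = L/(kA) = 0.0452/(0.0826·11.5) = 0.04758 K/W
  R_brass = L/(kA) = 0.00462/(108·11.5) = 3.720×10^-6 K/W
  R_conv,out = 1/(hA) = 1/(10.4·11.5) = 0.008361 K/W
ΣR = 4.858×10^-5 + 4.223×10^-6 + 0.04758 + 3.720×10^-6 + 0.008361 = 0.05600 K/W
Q = ΔT/ΣR = (150 °C − 21.9 °C)/0.05600 = 2288 W
From the inner boundary to the diatomaceous earth/brass interface, ΣR_partial = 0.04763 K/W.
T_interface = T_in − Q·ΣR_partial = 150 °C − (2288)(0.04763) = 41.0 °C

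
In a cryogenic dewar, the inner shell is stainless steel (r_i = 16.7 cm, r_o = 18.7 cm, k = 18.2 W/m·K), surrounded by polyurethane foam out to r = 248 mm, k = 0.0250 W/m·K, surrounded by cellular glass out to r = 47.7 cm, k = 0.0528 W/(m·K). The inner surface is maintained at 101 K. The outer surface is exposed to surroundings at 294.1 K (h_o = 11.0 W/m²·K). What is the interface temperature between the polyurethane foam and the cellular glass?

Resistance network (inner→outer):
  R_stainless steel = (1/0.167 − 1/0.187)/(4πk) = 0.6404/(4π·18.2) = 0.002800 K/W
  R_polyurethane foam = (1/0.187 − 1/0.248)/(4πk) = 1.315/(4π·0.0250) = 4.187 K/W
  R_cellular glass = (1/0.248 − 1/0.477)/(4πk) = 1.936/(4π·0.0528) = 2.918 K/W
  R_conv,out = 1/(4πr²h) = 1/(4π·0.477²·11.0) = 0.03180 K/W
ΣR = 0.002800 + 4.187 + 2.918 + 0.03180 = 7.140 K/W
Q = ΔT/ΣR = (101 K − 294.1 K)/7.140 = -27.04 W
From the inner boundary to the polyurethane foam/cellular glass interface, ΣR_partial = 4.190 K/W.
T_interface = T_in − Q·ΣR_partial = 101 K − (-27.04)(4.190) = 214.3 K

T = 214.3 K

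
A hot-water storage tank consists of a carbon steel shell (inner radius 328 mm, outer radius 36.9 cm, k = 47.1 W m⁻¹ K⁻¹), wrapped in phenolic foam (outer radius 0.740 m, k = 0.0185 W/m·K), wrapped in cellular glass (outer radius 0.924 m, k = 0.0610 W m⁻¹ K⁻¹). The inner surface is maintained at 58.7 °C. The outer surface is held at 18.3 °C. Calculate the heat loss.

Treat each layer as a resistance in series:
  R_carbon steel = (1/0.328 − 1/0.369)/(4πk) = 0.3388/(4π·47.1) = 5.723×10^-4 K/W
  R_phenolic foam = (1/0.369 − 1/0.740)/(4πk) = 1.359/(4π·0.0185) = 5.844 K/W
  R_cellular glass = (1/0.740 − 1/0.924)/(4πk) = 0.2691/(4π·0.0610) = 0.3511 K/W
ΣR = 5.723×10^-4 + 5.844 + 0.3511 = 6.196 K/W
Q = ΔT/ΣR = (58.7 °C − 18.3 °C)/6.196 = 6.52 W

Q = 6.52 W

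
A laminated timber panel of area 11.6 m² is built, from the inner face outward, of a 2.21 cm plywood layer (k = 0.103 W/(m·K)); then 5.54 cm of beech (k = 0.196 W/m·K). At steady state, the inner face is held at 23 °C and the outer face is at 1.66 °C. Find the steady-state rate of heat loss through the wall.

Series thermal resistances, inner to outer:
  R_plywood = L/(kA) = 0.0221/(0.103·11.6) = 0.01850 K/W
  R_beech = L/(kA) = 0.0554/(0.196·11.6) = 0.02437 K/W
ΣR = 0.01850 + 0.02437 = 0.04287 K/W
Q = ΔT/ΣR = (23 °C − 1.66 °C)/0.04287 = 498 W

Q = 498 W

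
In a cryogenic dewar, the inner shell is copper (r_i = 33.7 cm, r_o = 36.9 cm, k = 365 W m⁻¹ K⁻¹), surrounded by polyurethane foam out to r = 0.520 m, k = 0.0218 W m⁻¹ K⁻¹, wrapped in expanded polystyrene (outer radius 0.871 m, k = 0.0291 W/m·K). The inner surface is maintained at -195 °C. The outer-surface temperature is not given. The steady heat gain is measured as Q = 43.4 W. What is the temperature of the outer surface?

Series resistances:
  R_copper = (1/0.337 − 1/0.369)/(4πk) = 0.2573/(4π·365) = 5.610×10^-5 K/W
  R_polyurethane foam = (1/0.369 − 1/0.520)/(4πk) = 0.7870/(4π·0.0218) = 2.873 K/W
  R_expanded polystyrene = (1/0.520 − 1/0.871)/(4πk) = 0.7750/(4π·0.0291) = 2.119 K/W
ΣR = 4.992 K/W
ΔT = Q·ΣR = 43.4 × 4.992 = 216.7 K
Heat flows inward, so T_out = T_in + ΔT = -195 + 216.7 = 21.7 °C

T_out = 21.7 °C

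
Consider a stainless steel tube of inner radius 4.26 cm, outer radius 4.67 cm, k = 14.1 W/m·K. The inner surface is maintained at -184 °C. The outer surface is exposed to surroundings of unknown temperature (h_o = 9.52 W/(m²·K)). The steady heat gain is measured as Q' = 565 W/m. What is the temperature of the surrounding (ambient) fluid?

Series resistances:
  R'_stainless steel = ln(0.0467/0.0426)/(2πk) = 0.09189/(2π·14.1) = 0.001037 m·K/W
  R'_conv,out = 1/(2πr h) = 1/(2π·0.0467·9.52) = 0.3580 m·K/W
ΣR = 0.3590 m·K/W
ΔT = Q'·ΣR = 565 × 0.3590 = 202.8 K
Heat flows inward, so T_out = T_in + ΔT = -184 + 202.8 = 18.8 °C

T_out = 18.8 °C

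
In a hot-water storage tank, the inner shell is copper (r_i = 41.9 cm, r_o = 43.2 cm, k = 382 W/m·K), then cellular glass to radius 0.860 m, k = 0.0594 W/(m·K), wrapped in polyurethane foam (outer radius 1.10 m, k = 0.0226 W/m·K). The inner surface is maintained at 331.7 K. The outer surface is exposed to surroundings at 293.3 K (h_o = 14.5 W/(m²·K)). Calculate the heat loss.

Resistance network (inner→outer):
  R_copper = (1/0.419 − 1/0.432)/(4πk) = 0.07182/(4π·382) = 1.496×10^-5 K/W
  R_cellular glass = (1/0.432 − 1/0.860)/(4πk) = 1.152/(4π·0.0594) = 1.543 K/W
  R_polyurethane foam = (1/0.860 − 1/1.10)/(4πk) = 0.2537/(4π·0.0226) = 0.8933 K/W
  R_conv,out = 1/(4πr²h) = 1/(4π·1.10²·14.5) = 0.004536 K/W
ΣR = 1.496×10^-5 + 1.543 + 0.8933 + 0.004536 = 2.441 K/W
Q = ΔT/ΣR = (331.7 K − 293.3 K)/2.441 = 15.7 W

Q = 15.7 W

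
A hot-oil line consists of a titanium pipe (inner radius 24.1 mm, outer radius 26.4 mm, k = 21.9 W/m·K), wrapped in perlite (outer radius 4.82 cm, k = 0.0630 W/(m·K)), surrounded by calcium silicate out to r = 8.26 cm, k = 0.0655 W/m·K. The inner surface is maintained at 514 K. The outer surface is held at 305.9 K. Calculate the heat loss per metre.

Q' = 73.5 W/m

Series thermal resistances, inner to outer:
  R'_titanium = ln(0.0264/0.0241)/(2πk) = 0.09115/(2π·21.9) = 6.624×10^-4 m·K/W
  R'_perlite = ln(0.0482/0.0264)/(2πk) = 0.6020/(2π·0.0630) = 1.521 m·K/W
  R'_calcium silicate = ln(0.0826/0.0482)/(2πk) = 0.5387/(2π·0.0655) = 1.309 m·K/W
ΣR = 6.624×10^-4 + 1.521 + 1.309 = 2.831 m·K/W
Q' = ΔT/ΣR = (514 K − 305.9 K)/2.831 = 73.5 W/m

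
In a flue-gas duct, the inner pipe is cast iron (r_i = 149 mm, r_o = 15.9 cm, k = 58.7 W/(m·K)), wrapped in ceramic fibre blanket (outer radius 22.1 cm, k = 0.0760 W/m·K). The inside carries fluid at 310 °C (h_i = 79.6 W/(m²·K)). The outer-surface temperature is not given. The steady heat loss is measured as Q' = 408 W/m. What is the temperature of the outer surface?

Sum the resistances:
  R'_conv,in = 1/(2πr h) = 1/(2π·0.149·79.6) = 0.01342 m·K/W
  R'_cast iron = ln(0.159/0.149)/(2πk) = 0.06496/(2π·58.7) = 1.761×10^-4 m·K/W
  R'_ceramic fibre blanket = ln(0.221/0.159)/(2πk) = 0.3293/(2π·0.0760) = 0.6895 m·K/W
ΣR = 0.7031 m·K/W
ΔT = Q'·ΣR = 408 × 0.7031 = 286.9 K
Heat flows outward, so T_out = T_in − ΔT = 310 − 286.9 = 23.1 °C

T_out = 23.1 °C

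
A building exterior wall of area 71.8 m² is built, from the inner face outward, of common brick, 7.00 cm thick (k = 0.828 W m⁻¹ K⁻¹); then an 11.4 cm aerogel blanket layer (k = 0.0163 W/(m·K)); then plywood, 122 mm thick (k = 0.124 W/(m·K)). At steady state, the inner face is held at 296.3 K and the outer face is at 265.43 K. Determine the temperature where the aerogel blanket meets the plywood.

T = 269.20 K

Treat each layer as a resistance in series:
  R_common brick = L/(kA) = 0.0700/(0.828·71.8) = 0.001177 K/W
  R_aerogel blanket = L/(kA) = 0.114/(0.0163·71.8) = 0.09741 K/W
  R_plywood = L/(kA) = 0.122/(0.124·71.8) = 0.01370 K/W
ΣR = 0.001177 + 0.09741 + 0.01370 = 0.1123 K/W
Q = ΔT/ΣR = (296.3 K − 265.43 K)/0.1123 = 274.9 W
From the inner boundary to the aerogel blanket/plywood interface, ΣR_partial = 0.09859 K/W.
T_interface = T_in − Q·ΣR_partial = 296.3 K − (274.9)(0.09859) = 269.20 K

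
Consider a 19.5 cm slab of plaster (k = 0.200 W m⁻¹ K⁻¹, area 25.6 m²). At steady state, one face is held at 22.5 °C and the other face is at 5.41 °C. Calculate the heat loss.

Q = kA·ΔT/L = 0.200 × 25.6 × |22.5 °C − 5.41 °C| / 0.195 = 449 W

Q = 449 W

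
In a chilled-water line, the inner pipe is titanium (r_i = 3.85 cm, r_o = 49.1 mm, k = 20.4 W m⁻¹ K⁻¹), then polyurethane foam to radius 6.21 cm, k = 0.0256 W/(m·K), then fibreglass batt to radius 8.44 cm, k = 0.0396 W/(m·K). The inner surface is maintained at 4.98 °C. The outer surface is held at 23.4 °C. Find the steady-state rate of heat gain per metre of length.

Q' = 6.83 W/m

Treat each layer as a resistance in series:
  R'_titanium = ln(0.0491/0.0385)/(2πk) = 0.2432/(2π·20.4) = 0.001897 m·K/W
  R'_polyurethane foam = ln(0.0621/0.0491)/(2πk) = 0.2349/(2π·0.0256) = 1.460 m·K/W
  R'_fibreglass batt = ln(0.0844/0.0621)/(2πk) = 0.3068/(2π·0.0396) = 1.233 m·K/W
ΣR = 0.001897 + 1.460 + 1.233 = 2.695 m·K/W
Q' = ΔT/ΣR = (4.98 °C − 23.4 °C)/2.695 = -6.83 W/m
(Negative Q' ⇒ heat flows inward; heat gain = 6.83 W/m.)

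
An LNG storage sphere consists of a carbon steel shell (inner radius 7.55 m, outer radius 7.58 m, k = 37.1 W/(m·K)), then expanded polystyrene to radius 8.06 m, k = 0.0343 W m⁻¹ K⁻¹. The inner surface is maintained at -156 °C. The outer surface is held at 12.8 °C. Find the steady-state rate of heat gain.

Series thermal resistances, inner to outer:
  R_carbon steel = (1/7.55 − 1/7.58)/(4πk) = 5.242×10^-4/(4π·37.1) = 1.124×10^-6 K/W
  R_expanded polystyrene = (1/7.58 − 1/8.06)/(4πk) = 0.007857/(4π·0.0343) = 0.01823 K/W
ΣR = 1.124×10^-6 + 0.01823 = 0.01823 K/W
Q = ΔT/ΣR = (-156 °C − 12.8 °C)/0.01823 = -9260 W
(Negative Q ⇒ heat flows inward; heat gain = 9260 W.)

Q = 9260 W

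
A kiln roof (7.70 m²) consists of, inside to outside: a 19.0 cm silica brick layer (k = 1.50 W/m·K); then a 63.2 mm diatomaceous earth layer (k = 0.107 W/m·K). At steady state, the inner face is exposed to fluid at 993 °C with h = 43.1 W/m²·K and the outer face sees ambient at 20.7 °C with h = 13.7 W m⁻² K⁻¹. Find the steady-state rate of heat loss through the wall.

Resistance network (inner→outer):
  R_conv,in = 1/(hA) = 1/(43.1·7.70) = 0.003013 K/W
  R_silica brick = L/(kA) = 0.190/(1.50·7.70) = 0.01645 K/W
  R_diatomaceous earth = L/(kA) = 0.0632/(0.107·7.70) = 0.07671 K/W
  R_conv,out = 1/(hA) = 1/(13.7·7.70) = 0.009480 K/W
ΣR = 0.003013 + 0.01645 + 0.07671 + 0.009480 = 0.1057 K/W
Q = ΔT/ΣR = (993 °C − 20.7 °C)/0.1057 = 9200 W

Q = 9200 W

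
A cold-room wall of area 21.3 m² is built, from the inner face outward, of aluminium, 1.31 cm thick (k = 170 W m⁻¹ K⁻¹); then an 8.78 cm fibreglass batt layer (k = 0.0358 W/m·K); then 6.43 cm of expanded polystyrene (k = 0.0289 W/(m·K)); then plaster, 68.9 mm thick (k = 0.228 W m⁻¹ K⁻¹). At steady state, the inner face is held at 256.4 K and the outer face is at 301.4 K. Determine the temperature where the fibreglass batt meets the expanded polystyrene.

Series thermal resistances, inner to outer:
  R_aluminium = L/(kA) = 0.0131/(170·21.3) = 3.618×10^-6 K/W
  R_fibreglass batt = L/(kA) = 0.0878/(0.0358·21.3) = 0.1151 K/W
  R_expanded polystyrene = L/(kA) = 0.0643/(0.0289·21.3) = 0.1045 K/W
  R_plaster = L/(kA) = 0.0689/(0.228·21.3) = 0.01419 K/W
ΣR = 3.618×10^-6 + 0.1151 + 0.1045 + 0.01419 = 0.2338 K/W
Q = ΔT/ΣR = (256.4 K − 301.4 K)/0.2338 = -192.5 W
From the inner boundary to the fibreglass batt/expanded polystyrene interface, ΣR_partial = 0.1151 K/W.
T_interface = T_in − Q·ΣR_partial = 256.4 K − (-192.5)(0.1151) = 278.56 K

T = 278.56 K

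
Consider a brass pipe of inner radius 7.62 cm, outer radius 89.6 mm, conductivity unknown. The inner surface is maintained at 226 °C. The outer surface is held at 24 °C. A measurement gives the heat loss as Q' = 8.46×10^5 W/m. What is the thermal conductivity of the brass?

k = 108 W/m·K

ΣR = ΔT/Q' = |226 − 24|/8.46×10^5 = 2.388×10^-4 m·K/W
ln(r₂/r₁)/(2πk) = 2.388×10^-4 ⇒ k = 0.1620/(2π·2.388×10^-4) = 108 W/m·K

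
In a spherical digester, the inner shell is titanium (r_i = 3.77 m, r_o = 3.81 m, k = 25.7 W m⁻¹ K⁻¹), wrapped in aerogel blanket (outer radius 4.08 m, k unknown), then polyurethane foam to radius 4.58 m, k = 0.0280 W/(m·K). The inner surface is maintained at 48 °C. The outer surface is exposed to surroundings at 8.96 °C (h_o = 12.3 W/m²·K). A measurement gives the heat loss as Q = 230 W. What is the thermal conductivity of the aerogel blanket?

ΣR = ΔT/Q = |48 − 8.96|/230 = 0.1697 K/W
Known resistances:
  R_titanium = (1/3.77 − 1/3.81)/(4πk) = 0.002785/(4π·25.7) = 8.623×10^-6 K/W
  R_polyurethane foam = (1/4.08 − 1/4.58)/(4πk) = 0.02676/(4π·0.0280) = 0.07605 K/W
  R_conv,out = 1/(4πr²h) = 1/(4π·4.58²·12.3) = 3.084×10^-4 K/W
R_aerogel blanket = ΣR − ΣR_known = 0.1697 − 0.07637 = 0.09333 K/W
(1/r₁−1/r₂)/(4πk) = 0.09333 ⇒ k = 0.01737/(4π·0.09333) = 0.0148 W/m·K

k = 0.0148 W/m·K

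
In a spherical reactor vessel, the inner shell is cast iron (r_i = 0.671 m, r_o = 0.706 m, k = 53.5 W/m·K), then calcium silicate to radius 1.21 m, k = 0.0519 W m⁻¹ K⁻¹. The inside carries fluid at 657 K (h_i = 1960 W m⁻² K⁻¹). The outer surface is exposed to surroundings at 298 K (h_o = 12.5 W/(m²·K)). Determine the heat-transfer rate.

Q = 395 W

Series thermal resistances, inner to outer:
  R_conv,in = 1/(4πr²h) = 1/(4π·0.671²·1960) = 9.018×10^-5 K/W
  R_cast iron = (1/0.671 − 1/0.706)/(4πk) = 0.07388/(4π·53.5) = 1.099×10^-4 K/W
  R_calcium silicate = (1/0.706 − 1/1.21)/(4πk) = 0.5900/(4π·0.0519) = 0.9046 K/W
  R_conv,out = 1/(4πr²h) = 1/(4π·1.21²·12.5) = 0.004348 K/W
ΣR = 9.018×10^-5 + 1.099×10^-4 + 0.9046 + 0.004348 = 0.9091 K/W
Q = ΔT/ΣR = (657 K − 298 K)/0.9091 = 395 W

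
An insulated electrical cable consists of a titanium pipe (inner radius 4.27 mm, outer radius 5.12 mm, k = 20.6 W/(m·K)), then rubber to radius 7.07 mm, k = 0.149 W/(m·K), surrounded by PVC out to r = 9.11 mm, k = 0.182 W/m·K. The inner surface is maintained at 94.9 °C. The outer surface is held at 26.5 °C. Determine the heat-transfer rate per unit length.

Series thermal resistances, inner to outer:
  R'_titanium = ln(0.00512/0.00427)/(2πk) = 0.1815/(2π·20.6) = 0.001403 m·K/W
  R'_rubber = ln(0.00707/0.00512)/(2πk) = 0.3227/(2π·0.149) = 0.3447 m·K/W
  R'_PVC = ln(0.00911/0.00707)/(2πk) = 0.2535/(2π·0.182) = 0.2217 m·K/W
ΣR = 0.001403 + 0.3447 + 0.2217 = 0.5678 m·K/W
Q' = ΔT/ΣR = (94.9 °C − 26.5 °C)/0.5678 = 120 W/m

Q' = 120 W/m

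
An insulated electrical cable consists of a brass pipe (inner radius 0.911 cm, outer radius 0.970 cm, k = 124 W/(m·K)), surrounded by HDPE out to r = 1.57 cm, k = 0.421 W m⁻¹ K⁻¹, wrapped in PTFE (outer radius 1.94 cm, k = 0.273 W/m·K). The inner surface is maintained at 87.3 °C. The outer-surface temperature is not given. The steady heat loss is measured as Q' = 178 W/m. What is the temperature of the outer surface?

T_out = 32.9 °C

Sum the resistances:
  R'_brass = ln(0.00970/0.00911)/(2πk) = 0.06275/(2π·124) = 8.054×10^-5 m·K/W
  R'_HDPE = ln(0.0157/0.00970)/(2πk) = 0.4815/(2π·0.421) = 0.1820 m·K/W
  R'_PTFE = ln(0.0194/0.0157)/(2πk) = 0.2116/(2π·0.273) = 0.1234 m·K/W
ΣR = 0.3055 m·K/W
ΔT = Q'·ΣR = 178 × 0.3055 = 54.38 K
Heat flows outward, so T_out = T_in − ΔT = 87.3 − 54.38 = 32.9 °C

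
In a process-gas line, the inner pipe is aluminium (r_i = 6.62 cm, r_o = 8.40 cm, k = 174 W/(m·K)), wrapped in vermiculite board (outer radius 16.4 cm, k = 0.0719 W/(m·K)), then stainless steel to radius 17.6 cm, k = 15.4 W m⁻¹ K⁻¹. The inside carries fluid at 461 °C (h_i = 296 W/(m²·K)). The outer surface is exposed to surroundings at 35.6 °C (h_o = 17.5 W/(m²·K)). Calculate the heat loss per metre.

Q' = 276 W/m

Treat each layer as a resistance in series:
  R'_conv,in = 1/(2πr h) = 1/(2π·0.0662·296) = 0.008122 m·K/W
  R'_aluminium = ln(0.0840/0.0662)/(2πk) = 0.2381/(2π·174) = 2.178×10^-4 m·K/W
  R'_vermiculite board = ln(0.164/0.0840)/(2πk) = 0.6690/(2π·0.0719) = 1.481 m·K/W
  R'_stainless steel = ln(0.176/0.164)/(2πk) = 0.07062/(2π·15.4) = 7.298×10^-4 m·K/W
  R'_conv,out = 1/(2πr h) = 1/(2π·0.176·17.5) = 0.05167 m·K/W
ΣR = 0.008122 + 2.178×10^-4 + 1.481 + 7.298×10^-4 + 0.05167 = 1.542 m·K/W
Q' = ΔT/ΣR = (461 °C − 35.6 °C)/1.542 = 276 W/m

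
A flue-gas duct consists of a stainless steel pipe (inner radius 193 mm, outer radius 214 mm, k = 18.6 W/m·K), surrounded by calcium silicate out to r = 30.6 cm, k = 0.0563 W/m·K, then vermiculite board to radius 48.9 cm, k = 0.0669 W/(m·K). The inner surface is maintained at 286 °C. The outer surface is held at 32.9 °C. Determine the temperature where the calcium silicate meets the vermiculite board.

Treat each layer as a resistance in series:
  R'_stainless steel = ln(0.214/0.193)/(2πk) = 0.1033/(2π·18.6) = 8.838×10^-4 m·K/W
  R'_calcium silicate = ln(0.306/0.214)/(2πk) = 0.3576/(2π·0.0563) = 1.011 m·K/W
  R'_vermiculite board = ln(0.489/0.306)/(2πk) = 0.4688/(2π·0.0669) = 1.115 m·K/W
ΣR = 8.838×10^-4 + 1.011 + 1.115 = 2.127 m·K/W
Q' = ΔT/ΣR = (286 °C − 32.9 °C)/2.127 = 119.0 W/m
From the inner boundary to the calcium silicate/vermiculite board interface, ΣR_partial = 1.012 m·K/W.
T_interface = T_in − Q'·ΣR_partial = 286 °C − (119.0)(1.012) = 166 °C

T = 166 °C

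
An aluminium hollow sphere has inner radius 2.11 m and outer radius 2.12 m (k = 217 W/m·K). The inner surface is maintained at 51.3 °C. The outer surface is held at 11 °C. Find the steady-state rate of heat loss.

Q = 4πk·ΔT/(1/r₁ − 1/r₂) = 4π × 217 × 40.3 / (1/2.11 − 1/2.12) = 4.92×10^7 W

Q = 49200 kW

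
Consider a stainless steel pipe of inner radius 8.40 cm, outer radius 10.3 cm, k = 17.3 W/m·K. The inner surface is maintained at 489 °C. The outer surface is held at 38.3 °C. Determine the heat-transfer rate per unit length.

Q' = 2πk·ΔT/ln(r₂/r₁) = 2π × 17.3 × 450.7 / ln(0.103/0.0840) = 2.40×10^5 W/m

Q' = 240 kW/m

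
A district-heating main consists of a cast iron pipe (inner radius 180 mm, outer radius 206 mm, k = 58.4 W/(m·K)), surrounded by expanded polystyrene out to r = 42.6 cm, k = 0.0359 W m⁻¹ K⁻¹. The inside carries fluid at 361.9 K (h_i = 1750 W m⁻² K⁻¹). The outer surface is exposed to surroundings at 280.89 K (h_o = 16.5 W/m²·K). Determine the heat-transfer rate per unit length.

Q' = 25.0 W/m

Treat each layer as a resistance in series:
  R'_conv,in = 1/(2πr h) = 1/(2π·0.180·1750) = 5.053×10^-4 m·K/W
  R'_cast iron = ln(0.206/0.180)/(2πk) = 0.1349/(2π·58.4) = 3.677×10^-4 m·K/W
  R'_expanded polystyrene = ln(0.426/0.206)/(2πk) = 0.7266/(2π·0.0359) = 3.221 m·K/W
  R'_conv,out = 1/(2πr h) = 1/(2π·0.426·16.5) = 0.02264 m·K/W
ΣR = 5.053×10^-4 + 3.677×10^-4 + 3.221 + 0.02264 = 3.245 m·K/W
Q' = ΔT/ΣR = (361.9 K − 280.89 K)/3.245 = 25.0 W/m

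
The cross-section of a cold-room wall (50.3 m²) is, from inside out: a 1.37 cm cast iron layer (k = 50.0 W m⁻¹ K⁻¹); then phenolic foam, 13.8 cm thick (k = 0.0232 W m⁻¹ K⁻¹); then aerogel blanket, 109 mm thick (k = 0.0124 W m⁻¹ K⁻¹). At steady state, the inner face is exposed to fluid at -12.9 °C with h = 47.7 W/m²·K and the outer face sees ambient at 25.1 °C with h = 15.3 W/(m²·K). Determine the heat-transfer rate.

Q = 129 W

Resistance network (inner→outer):
  R_conv,in = 1/(hA) = 1/(47.7·50.3) = 4.168×10^-4 K/W
  R_cast iron = L/(kA) = 0.0137/(50.0·50.3) = 5.447×10^-6 K/W
  R_phenolic foam = L/(kA) = 0.138/(0.0232·50.3) = 0.1183 K/W
  R_aerogel blanket = L/(kA) = 0.109/(0.0124·50.3) = 0.1748 K/W
  R_conv,out = 1/(hA) = 1/(15.3·50.3) = 0.001299 K/W
ΣR = 4.168×10^-4 + 5.447×10^-6 + 0.1183 + 0.1748 + 0.001299 = 0.2948 K/W
Q = ΔT/ΣR = (-12.9 °C − 25.1 °C)/0.2948 = -129 W
(Negative Q ⇒ heat flows inward; heat gain = 129 W.)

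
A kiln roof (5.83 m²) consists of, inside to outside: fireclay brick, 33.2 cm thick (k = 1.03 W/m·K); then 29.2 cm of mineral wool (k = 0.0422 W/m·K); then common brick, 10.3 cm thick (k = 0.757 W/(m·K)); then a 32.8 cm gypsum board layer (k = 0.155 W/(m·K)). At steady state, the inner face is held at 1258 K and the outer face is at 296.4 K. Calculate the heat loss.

Series thermal resistances, inner to outer:
  R_fireclay brick = L/(kA) = 0.332/(1.03·5.83) = 0.05529 K/W
  R_mineral wool = L/(kA) = 0.292/(0.0422·5.83) = 1.187 K/W
  R_common brick = L/(kA) = 0.103/(0.757·5.83) = 0.02334 K/W
  R_gypsum board = L/(kA) = 0.328/(0.155·5.83) = 0.3630 K/W
ΣR = 0.05529 + 1.187 + 0.02334 + 0.3630 = 1.629 K/W
Q = ΔT/ΣR = (1258 K − 296.4 K)/1.629 = 590 W

Q = 590 W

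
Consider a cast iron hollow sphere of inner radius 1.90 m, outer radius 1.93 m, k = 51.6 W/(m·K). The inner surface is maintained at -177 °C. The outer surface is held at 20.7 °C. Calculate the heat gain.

Q = 4πk·ΔT/(1/r₁ − 1/r₂) = 4π × 51.6 × 197.7 / (1/1.90 − 1/1.93) = 1.57×10^7 W

Q = 1.57×10^7 W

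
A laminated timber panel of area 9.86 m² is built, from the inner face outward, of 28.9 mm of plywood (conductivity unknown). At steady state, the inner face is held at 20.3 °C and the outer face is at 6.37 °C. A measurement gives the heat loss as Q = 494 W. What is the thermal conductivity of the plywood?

k = 0.104 W/m·K

ΣR = ΔT/Q = |20.3 − 6.37|/494 = 0.02820 K/W
L/(kA) = 0.02820 ⇒ k = 0.0289/(0.02820·9.86) = 0.104 W/m·K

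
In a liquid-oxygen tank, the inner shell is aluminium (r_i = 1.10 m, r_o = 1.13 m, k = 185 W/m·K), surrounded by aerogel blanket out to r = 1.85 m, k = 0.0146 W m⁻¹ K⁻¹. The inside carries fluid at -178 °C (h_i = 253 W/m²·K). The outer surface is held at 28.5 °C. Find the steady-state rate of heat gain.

Treat each layer as a resistance in series:
  R_conv,in = 1/(4πr²h) = 1/(4π·1.10²·253) = 2.599×10^-4 K/W
  R_aluminium = (1/1.10 − 1/1.13)/(4πk) = 0.02414/(4π·185) = 1.038×10^-5 K/W
  R_aerogel blanket = (1/1.13 − 1/1.85)/(4πk) = 0.3444/(4π·0.0146) = 1.877 K/W
ΣR = 2.599×10^-4 + 1.038×10^-5 + 1.877 = 1.877 K/W
Q = ΔT/ΣR = (-178 °C − 28.5 °C)/1.877 = -110 W
(Negative Q ⇒ heat flows inward; heat gain = 110 W.)

Q = 110 W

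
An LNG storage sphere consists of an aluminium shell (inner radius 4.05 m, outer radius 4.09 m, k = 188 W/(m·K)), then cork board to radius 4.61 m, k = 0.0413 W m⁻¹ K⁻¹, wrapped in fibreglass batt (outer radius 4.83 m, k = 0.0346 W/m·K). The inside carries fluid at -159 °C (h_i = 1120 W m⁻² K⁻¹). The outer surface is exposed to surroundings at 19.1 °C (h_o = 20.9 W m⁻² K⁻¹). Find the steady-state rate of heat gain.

Q = 2.34 kW

Treat each layer as a resistance in series:
  R_conv,in = 1/(4πr²h) = 1/(4π·4.05²·1120) = 4.332×10^-6 K/W
  R_aluminium = (1/4.05 − 1/4.09)/(4πk) = 0.002415/(4π·188) = 1.022×10^-6 K/W
  R_cork board = (1/4.09 − 1/4.61)/(4πk) = 0.02758/(4π·0.0413) = 0.05314 K/W
  R_fibreglass batt = (1/4.61 − 1/4.83)/(4πk) = 0.009880/(4π·0.0346) = 0.02272 K/W
  R_conv,out = 1/(4πr²h) = 1/(4π·4.83²·20.9) = 1.632×10^-4 K/W
ΣR = 4.332×10^-6 + 1.022×10^-6 + 0.05314 + 0.02272 + 1.632×10^-4 = 0.07603 K/W
Q = ΔT/ΣR = (-159 °C − 19.1 °C)/0.07603 = -2340 W
(Negative Q ⇒ heat flows inward; heat gain = 2340 W.)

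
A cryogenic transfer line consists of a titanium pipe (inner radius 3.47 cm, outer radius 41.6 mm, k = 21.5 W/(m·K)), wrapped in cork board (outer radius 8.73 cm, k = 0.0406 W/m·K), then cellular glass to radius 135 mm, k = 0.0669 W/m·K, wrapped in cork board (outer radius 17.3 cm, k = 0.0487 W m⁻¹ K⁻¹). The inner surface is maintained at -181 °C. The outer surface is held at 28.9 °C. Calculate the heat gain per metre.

Q' = 44.1 W/m

Resistance network (inner→outer):
  R'_titanium = ln(0.0416/0.0347)/(2πk) = 0.1814/(2π·21.5) = 0.001343 m·K/W
  R'_cork board = ln(0.0873/0.0416)/(2πk) = 0.7413/(2π·0.0406) = 2.906 m·K/W
  R'_cellular glass = ln(0.135/0.0873)/(2πk) = 0.4359/(2π·0.0669) = 1.037 m·K/W
  R'_cork board = ln(0.173/0.135)/(2πk) = 0.2480/(2π·0.0487) = 0.8105 m·K/W
ΣR = 0.001343 + 2.906 + 1.037 + 0.8105 = 4.755 m·K/W
Q' = ΔT/ΣR = (-181 °C − 28.9 °C)/4.755 = -44.1 W/m
(Negative Q' ⇒ heat flows inward; heat gain = 44.1 W/m.)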